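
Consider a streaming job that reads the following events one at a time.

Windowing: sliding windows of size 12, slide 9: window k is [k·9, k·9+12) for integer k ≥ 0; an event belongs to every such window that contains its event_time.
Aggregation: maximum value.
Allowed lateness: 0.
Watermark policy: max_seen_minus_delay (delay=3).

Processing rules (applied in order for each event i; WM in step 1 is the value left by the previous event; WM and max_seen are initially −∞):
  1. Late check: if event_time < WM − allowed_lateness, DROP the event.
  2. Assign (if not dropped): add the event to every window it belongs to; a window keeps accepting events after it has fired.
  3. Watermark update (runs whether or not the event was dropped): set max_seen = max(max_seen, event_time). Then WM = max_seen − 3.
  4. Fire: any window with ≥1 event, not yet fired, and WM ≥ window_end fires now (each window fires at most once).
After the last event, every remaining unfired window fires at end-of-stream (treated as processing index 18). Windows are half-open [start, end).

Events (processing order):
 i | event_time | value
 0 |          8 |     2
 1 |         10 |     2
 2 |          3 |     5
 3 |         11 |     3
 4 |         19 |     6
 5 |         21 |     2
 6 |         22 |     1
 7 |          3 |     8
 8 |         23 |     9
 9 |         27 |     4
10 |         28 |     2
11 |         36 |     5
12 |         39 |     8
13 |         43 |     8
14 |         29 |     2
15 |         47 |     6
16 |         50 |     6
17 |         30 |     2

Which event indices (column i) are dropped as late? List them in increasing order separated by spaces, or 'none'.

i=0 t=8 v=2: → [0,12); WM=5
i=1 t=10 v=2: → [9,21),[0,12); WM=7
i=2 t=3 v=5: DROP (t<7-0); WM=7
i=3 t=11 v=3: → [9,21),[0,12); WM=8
i=4 t=19 v=6: → [18,30),[9,21); WM=16; [0,12) fires=3
i=5 t=21 v=2: → [18,30); WM=18
i=6 t=22 v=1: → [18,30); WM=19
i=7 t=3 v=8: DROP (t<19-0); WM=19
i=8 t=23 v=9: → [18,30); WM=20
i=9 t=27 v=4: → [27,39),[18,30); WM=24; [9,21) fires=6
i=10 t=28 v=2: → [27,39),[18,30); WM=25
i=11 t=36 v=5: → [36,48),[27,39); WM=33; [18,30) fires=9
i=12 t=39 v=8: → [36,48); WM=36
i=13 t=43 v=8: → [36,48); WM=40; [27,39) fires=5
i=14 t=29 v=2: DROP (t<40-0); WM=40
i=15 t=47 v=6: → [45,57),[36,48); WM=44
i=16 t=50 v=6: → [45,57); WM=47
i=17 t=30 v=2: DROP (t<47-0); WM=47

2 7 14 17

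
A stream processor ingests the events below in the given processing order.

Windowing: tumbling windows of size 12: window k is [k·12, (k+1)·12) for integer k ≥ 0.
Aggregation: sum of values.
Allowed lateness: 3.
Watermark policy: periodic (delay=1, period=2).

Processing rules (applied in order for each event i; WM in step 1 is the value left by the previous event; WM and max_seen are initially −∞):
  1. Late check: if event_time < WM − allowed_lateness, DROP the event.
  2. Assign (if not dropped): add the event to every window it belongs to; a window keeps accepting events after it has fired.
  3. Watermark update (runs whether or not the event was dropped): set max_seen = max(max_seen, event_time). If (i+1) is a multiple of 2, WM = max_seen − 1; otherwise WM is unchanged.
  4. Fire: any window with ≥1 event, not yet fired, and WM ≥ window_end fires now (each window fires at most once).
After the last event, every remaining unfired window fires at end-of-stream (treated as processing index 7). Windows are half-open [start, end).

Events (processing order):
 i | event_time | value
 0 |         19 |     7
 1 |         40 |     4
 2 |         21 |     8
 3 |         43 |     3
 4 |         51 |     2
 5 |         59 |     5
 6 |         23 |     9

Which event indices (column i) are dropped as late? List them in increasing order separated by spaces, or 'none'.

2 6

i=0 t=19 v=7: → [12,24); WM=−∞
i=1 t=40 v=4: → [36,48); WM=39; [12,24) fires=7
i=2 t=21 v=8: DROP (t<39-3); WM=39
i=3 t=43 v=3: → [36,48); WM=42
i=4 t=51 v=2: → [48,60); WM=42
i=5 t=59 v=5: → [48,60); WM=58; [36,48) fires=7
i=6 t=23 v=9: DROP (t<58-3); WM=58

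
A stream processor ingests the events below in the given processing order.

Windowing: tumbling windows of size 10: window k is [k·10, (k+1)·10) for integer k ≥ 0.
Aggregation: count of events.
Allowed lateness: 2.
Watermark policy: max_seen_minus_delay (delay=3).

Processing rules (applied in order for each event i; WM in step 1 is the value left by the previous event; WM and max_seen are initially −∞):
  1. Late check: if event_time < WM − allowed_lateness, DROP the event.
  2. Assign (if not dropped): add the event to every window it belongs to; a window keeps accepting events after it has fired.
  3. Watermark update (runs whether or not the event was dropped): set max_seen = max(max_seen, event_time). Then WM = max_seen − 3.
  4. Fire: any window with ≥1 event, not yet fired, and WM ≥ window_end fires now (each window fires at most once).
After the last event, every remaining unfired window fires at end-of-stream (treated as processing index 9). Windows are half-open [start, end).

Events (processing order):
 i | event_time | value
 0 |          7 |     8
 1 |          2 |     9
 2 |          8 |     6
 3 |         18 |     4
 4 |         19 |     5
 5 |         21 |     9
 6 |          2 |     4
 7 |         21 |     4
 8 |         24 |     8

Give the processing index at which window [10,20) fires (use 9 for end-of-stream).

i=0 t=7 v=8: → [0,10); WM=4
i=1 t=2 v=9: → [0,10); WM=4
i=2 t=8 v=6: → [0,10); WM=5
i=3 t=18 v=4: → [10,20); WM=15; [0,10) fires=3
i=4 t=19 v=5: → [10,20); WM=16
i=5 t=21 v=9: → [20,30); WM=18
i=6 t=2 v=4: DROP (t<18-2); WM=18
i=7 t=21 v=4: → [20,30); WM=18
i=8 t=24 v=8: → [20,30); WM=21; [10,20) fires=2

8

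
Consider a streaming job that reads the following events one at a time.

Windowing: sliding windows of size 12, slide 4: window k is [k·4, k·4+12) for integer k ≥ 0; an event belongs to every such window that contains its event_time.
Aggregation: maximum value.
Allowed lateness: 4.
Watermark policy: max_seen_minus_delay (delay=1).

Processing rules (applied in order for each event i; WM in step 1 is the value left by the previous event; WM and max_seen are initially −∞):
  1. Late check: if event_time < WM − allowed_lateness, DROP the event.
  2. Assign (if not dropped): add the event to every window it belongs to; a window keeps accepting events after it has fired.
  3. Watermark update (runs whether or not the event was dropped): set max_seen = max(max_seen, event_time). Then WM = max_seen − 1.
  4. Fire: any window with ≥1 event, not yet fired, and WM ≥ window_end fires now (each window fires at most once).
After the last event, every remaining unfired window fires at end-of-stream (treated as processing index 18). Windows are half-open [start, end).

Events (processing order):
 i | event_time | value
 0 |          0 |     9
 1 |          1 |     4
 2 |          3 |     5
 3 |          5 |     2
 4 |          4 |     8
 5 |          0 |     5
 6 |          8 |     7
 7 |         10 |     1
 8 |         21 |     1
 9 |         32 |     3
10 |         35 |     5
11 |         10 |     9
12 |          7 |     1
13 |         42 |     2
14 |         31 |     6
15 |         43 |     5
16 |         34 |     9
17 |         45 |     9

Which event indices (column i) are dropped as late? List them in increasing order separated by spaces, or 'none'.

11 12 14 16

i=0 t=0 v=9: → [0,12); WM=-1
i=1 t=1 v=4: → [0,12); WM=0
i=2 t=3 v=5: → [0,12); WM=2
i=3 t=5 v=2: → [4,16),[0,12); WM=4
i=4 t=4 v=8: → [4,16),[0,12); WM=4
i=5 t=0 v=5: → [0,12); WM=4
i=6 t=8 v=7: → [8,20),[4,16),[0,12); WM=7
i=7 t=10 v=1: → [8,20),[4,16),[0,12); WM=9
i=8 t=21 v=1: → [20,32),[16,28),[12,24); WM=20; [0,12) fires=9 [4,16) fires=8 [8,20) fires=7
i=9 t=32 v=3: → [32,44),[28,40),[24,36); WM=31; [12,24) fires=1 [16,28) fires=1
i=10 t=35 v=5: → [32,44),[28,40),[24,36); WM=34; [20,32) fires=1
i=11 t=10 v=9: DROP (t<34-4); WM=34
i=12 t=7 v=1: DROP (t<34-4); WM=34
i=13 t=42 v=2: → [40,52),[36,48),[32,44); WM=41; [24,36) fires=5 [28,40) fires=5
i=14 t=31 v=6: DROP (t<41-4); WM=41
i=15 t=43 v=5: → [40,52),[36,48),[32,44); WM=42
i=16 t=34 v=9: DROP (t<42-4); WM=42
i=17 t=45 v=9: → [44,56),[40,52),[36,48); WM=44; [32,44) fires=5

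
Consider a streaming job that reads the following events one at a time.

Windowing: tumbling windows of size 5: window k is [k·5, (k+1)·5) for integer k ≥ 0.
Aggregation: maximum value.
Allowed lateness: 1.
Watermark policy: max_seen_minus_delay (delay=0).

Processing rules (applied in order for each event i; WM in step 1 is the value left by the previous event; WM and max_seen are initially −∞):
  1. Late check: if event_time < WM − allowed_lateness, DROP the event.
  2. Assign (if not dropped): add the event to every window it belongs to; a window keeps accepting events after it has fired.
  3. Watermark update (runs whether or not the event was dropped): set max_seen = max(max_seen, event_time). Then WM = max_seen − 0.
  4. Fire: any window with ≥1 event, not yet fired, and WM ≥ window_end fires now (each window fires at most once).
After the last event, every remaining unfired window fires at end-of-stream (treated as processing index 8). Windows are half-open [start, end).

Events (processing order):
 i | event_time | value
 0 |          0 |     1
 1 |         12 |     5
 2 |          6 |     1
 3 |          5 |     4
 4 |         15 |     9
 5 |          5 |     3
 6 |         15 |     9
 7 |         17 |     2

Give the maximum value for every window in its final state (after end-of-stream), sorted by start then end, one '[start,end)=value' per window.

i=0 t=0 v=1: → [0,5); WM=0
i=1 t=12 v=5: → [10,15); WM=12; [0,5) fires=1
i=2 t=6 v=1: DROP (t<12-1); WM=12
i=3 t=5 v=4: DROP (t<12-1); WM=12
i=4 t=15 v=9: → [15,20); WM=15; [10,15) fires=5
i=5 t=5 v=3: DROP (t<15-1); WM=15
i=6 t=15 v=9: → [15,20); WM=15
i=7 t=17 v=2: → [15,20); WM=17

[0,5)=1 [10,15)=5 [15,20)=9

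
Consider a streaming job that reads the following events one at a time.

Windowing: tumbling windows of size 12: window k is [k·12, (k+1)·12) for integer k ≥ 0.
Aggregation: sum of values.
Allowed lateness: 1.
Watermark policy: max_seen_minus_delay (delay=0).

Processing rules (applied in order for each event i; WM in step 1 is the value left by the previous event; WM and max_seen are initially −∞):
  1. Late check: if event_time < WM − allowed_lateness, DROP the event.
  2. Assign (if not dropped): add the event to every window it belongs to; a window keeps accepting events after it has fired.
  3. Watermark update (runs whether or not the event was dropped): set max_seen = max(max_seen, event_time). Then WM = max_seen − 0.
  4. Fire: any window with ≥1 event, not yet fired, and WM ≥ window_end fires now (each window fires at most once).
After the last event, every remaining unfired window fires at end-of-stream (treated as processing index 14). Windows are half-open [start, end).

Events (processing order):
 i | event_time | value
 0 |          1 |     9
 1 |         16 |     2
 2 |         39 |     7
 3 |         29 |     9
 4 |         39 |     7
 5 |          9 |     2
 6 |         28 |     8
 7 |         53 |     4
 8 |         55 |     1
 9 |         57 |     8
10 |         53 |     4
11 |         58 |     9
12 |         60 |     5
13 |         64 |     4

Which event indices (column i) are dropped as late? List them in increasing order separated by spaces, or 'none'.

3 5 6 10

i=0 t=1 v=9: → [0,12); WM=1
i=1 t=16 v=2: → [12,24); WM=16; [0,12) fires=9
i=2 t=39 v=7: → [36,48); WM=39; [12,24) fires=2
i=3 t=29 v=9: DROP (t<39-1); WM=39
i=4 t=39 v=7: → [36,48); WM=39
i=5 t=9 v=2: DROP (t<39-1); WM=39
i=6 t=28 v=8: DROP (t<39-1); WM=39
i=7 t=53 v=4: → [48,60); WM=53; [36,48) fires=14
i=8 t=55 v=1: → [48,60); WM=55
i=9 t=57 v=8: → [48,60); WM=57
i=10 t=53 v=4: DROP (t<57-1); WM=57
i=11 t=58 v=9: → [48,60); WM=58
i=12 t=60 v=5: → [60,72); WM=60; [48,60) fires=22
i=13 t=64 v=4: → [60,72); WM=64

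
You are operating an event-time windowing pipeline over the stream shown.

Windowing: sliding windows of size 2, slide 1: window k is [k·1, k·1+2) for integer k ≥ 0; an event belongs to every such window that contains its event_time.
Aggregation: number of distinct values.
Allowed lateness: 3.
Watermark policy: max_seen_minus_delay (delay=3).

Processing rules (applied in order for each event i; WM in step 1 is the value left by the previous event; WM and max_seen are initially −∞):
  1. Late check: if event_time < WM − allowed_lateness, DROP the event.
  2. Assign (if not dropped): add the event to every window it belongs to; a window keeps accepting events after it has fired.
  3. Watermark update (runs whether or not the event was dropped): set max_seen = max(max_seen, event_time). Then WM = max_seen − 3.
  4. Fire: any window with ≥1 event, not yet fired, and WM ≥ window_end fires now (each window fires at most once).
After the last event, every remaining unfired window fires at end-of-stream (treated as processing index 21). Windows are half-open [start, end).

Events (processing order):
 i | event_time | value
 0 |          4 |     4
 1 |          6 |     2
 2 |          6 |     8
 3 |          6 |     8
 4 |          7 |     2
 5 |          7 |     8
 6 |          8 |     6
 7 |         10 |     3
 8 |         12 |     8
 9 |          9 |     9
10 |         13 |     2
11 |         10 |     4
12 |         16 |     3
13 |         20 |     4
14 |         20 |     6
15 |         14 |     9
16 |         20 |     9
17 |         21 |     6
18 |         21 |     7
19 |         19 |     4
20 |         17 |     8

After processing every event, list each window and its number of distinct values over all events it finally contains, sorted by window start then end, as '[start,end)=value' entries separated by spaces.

i=0 t=4 v=4: → [4,6),[3,5); WM=1
i=1 t=6 v=2: → [6,8),[5,7); WM=3
i=2 t=6 v=8: → [6,8),[5,7); WM=3
i=3 t=6 v=8: → [6,8),[5,7); WM=3
i=4 t=7 v=2: → [7,9),[6,8); WM=4
i=5 t=7 v=8: → [7,9),[6,8); WM=4
i=6 t=8 v=6: → [8,10),[7,9); WM=5; [3,5) fires=1
i=7 t=10 v=3: → [10,12),[9,11); WM=7; [4,6) fires=1 [5,7) fires=2
i=8 t=12 v=8: → [12,14),[11,13); WM=9; [6,8) fires=2 [7,9) fires=3
i=9 t=9 v=9: → [9,11),[8,10); WM=9
i=10 t=13 v=2: → [13,15),[12,14); WM=10; [8,10) fires=2
i=11 t=10 v=4: → [10,12),[9,11); WM=10
i=12 t=16 v=3: → [16,18),[15,17); WM=13; [9,11) fires=3 [10,12) fires=2 [11,13) fires=1
i=13 t=20 v=4: → [20,22),[19,21); WM=17; [12,14) fires=2 [13,15) fires=1 [15,17) fires=1
i=14 t=20 v=6: → [20,22),[19,21); WM=17
i=15 t=14 v=9: → [14,16),[13,15); WM=17; [14,16) fires=1
i=16 t=20 v=9: → [20,22),[19,21); WM=17
i=17 t=21 v=6: → [21,23),[20,22); WM=18; [16,18) fires=1
i=18 t=21 v=7: → [21,23),[20,22); WM=18
i=19 t=19 v=4: → [19,21),[18,20); WM=18
i=20 t=17 v=8: → [17,19),[16,18); WM=18

[3,5)=1 [4,6)=1 [5,7)=2 [6,8)=2 [7,9)=3 [8,10)=2 [9,11)=3 [10,12)=2 [11,13)=1 [12,14)=2 [13,15)=2 [14,16)=1 [15,17)=1 [16,18)=2 [17,19)=1 [18,20)=1 [19,21)=3 [20,22)=4 [21,23)=2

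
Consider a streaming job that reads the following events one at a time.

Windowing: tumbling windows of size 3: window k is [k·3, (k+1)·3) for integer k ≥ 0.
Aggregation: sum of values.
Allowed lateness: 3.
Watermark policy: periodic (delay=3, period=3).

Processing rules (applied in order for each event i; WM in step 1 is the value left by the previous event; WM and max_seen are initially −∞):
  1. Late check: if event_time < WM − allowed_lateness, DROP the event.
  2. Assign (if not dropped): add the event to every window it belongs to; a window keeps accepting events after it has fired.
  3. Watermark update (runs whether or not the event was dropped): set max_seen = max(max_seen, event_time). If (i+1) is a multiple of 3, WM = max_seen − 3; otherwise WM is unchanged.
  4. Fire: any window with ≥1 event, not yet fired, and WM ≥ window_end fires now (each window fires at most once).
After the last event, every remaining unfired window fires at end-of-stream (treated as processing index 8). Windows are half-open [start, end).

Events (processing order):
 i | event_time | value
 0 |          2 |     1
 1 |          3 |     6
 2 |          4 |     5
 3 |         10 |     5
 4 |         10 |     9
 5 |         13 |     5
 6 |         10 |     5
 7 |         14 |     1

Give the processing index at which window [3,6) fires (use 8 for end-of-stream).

5

i=0 t=2 v=1: → [0,3); WM=−∞
i=1 t=3 v=6: → [3,6); WM=−∞
i=2 t=4 v=5: → [3,6); WM=1
i=3 t=10 v=5: → [9,12); WM=1
i=4 t=10 v=9: → [9,12); WM=1
i=5 t=13 v=5: → [12,15); WM=10; [0,3) fires=1 [3,6) fires=11
i=6 t=10 v=5: → [9,12); WM=10
i=7 t=14 v=1: → [12,15); WM=10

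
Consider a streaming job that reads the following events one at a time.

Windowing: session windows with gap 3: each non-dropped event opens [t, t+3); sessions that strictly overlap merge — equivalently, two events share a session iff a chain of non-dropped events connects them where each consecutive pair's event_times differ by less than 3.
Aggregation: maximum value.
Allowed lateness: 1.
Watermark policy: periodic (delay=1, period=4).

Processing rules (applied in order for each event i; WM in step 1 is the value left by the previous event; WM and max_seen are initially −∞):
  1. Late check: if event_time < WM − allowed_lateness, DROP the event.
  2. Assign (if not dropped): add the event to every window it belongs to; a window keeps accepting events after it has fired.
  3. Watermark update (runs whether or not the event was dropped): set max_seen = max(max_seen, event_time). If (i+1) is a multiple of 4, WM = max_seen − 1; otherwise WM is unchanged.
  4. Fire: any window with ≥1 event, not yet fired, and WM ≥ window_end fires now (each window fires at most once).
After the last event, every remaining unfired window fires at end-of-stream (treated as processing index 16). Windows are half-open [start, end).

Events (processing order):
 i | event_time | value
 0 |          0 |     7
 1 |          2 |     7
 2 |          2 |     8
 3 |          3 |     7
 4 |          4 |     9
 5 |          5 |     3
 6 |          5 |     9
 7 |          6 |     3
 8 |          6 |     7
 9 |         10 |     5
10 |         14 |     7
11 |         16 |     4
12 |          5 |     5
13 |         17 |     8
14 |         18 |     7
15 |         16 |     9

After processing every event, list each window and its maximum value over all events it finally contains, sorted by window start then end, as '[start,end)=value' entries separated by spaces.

[0,9)=9 [10,13)=5 [14,21)=9

i=0 t=0 v=7: → [0,3); WM=−∞
i=1 t=2 v=7: → [0,5); WM=−∞
i=2 t=2 v=8: → [0,5); WM=−∞
i=3 t=3 v=7: → [0,6); WM=2
i=4 t=4 v=9: → [0,7); WM=2
i=5 t=5 v=3: → [0,8); WM=2
i=6 t=5 v=9: → [0,8); WM=2
i=7 t=6 v=3: → [0,9); WM=5
i=8 t=6 v=7: → [0,9); WM=5
i=9 t=10 v=5: → [10,13); WM=5
i=10 t=14 v=7: → [14,17); WM=5
i=11 t=16 v=4: → [14,19); WM=15
i=12 t=5 v=5: DROP (t<15-1); WM=15
i=13 t=17 v=8: → [14,20); WM=15
i=14 t=18 v=7: → [14,21); WM=15
i=15 t=16 v=9: → [14,21); WM=17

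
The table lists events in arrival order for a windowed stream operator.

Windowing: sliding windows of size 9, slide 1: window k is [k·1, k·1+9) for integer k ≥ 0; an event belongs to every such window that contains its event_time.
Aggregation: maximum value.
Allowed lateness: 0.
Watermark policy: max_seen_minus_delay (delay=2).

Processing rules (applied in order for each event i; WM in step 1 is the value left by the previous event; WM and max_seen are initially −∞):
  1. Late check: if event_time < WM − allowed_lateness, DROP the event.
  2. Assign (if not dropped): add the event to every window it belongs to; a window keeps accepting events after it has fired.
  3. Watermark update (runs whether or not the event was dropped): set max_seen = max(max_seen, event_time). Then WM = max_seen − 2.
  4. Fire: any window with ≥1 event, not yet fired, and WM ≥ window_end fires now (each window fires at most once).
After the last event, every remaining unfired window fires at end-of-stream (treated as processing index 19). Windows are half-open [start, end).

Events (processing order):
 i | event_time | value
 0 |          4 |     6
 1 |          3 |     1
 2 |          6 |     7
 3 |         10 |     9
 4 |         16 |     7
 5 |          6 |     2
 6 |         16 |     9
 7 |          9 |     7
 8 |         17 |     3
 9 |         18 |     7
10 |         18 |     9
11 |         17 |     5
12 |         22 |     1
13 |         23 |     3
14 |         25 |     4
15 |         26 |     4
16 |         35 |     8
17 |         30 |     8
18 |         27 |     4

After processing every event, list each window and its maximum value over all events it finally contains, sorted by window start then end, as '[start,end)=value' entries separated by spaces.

i=0 t=4 v=6: → [4,13),[3,12),[2,11),[1,10),[0,9); WM=2
i=1 t=3 v=1: → [3,12),[2,11),[1,10),[0,9); WM=2
i=2 t=6 v=7: → [6,15),[5,14),[4,13),[3,12),[2,11),[1,10),[0,9); WM=4
i=3 t=10 v=9: → [10,19),[9,18),[8,17),[7,16),[6,15),[5,14),[4,13),[3,12),[2,11); WM=8
i=4 t=16 v=7: → [16,25),[15,24),[14,23),[13,22),[12,21),[11,20),[10,19),[9,18),[8,17); WM=14; [0,9) fires=7 [1,10) fires=7 [2,11) fires=9 [3,12) fires=9 [4,13) fires=9 [5,14) fires=9
i=5 t=6 v=2: DROP (t<14-0); WM=14
i=6 t=16 v=9: → [16,25),[15,24),[14,23),[13,22),[12,21),[11,20),[10,19),[9,18),[8,17); WM=14
i=7 t=9 v=7: DROP (t<14-0); WM=14
i=8 t=17 v=3: → [17,26),[16,25),[15,24),[14,23),[13,22),[12,21),[11,20),[10,19),[9,18); WM=15; [6,15) fires=9
i=9 t=18 v=7: → [18,27),[17,26),[16,25),[15,24),[14,23),[13,22),[12,21),[11,20),[10,19); WM=16; [7,16) fires=9
i=10 t=18 v=9: → [18,27),[17,26),[16,25),[15,24),[14,23),[13,22),[12,21),[11,20),[10,19); WM=16
i=11 t=17 v=5: → [17,26),[16,25),[15,24),[14,23),[13,22),[12,21),[11,20),[10,19),[9,18); WM=16
i=12 t=22 v=1: → [22,31),[21,30),[20,29),[19,28),[18,27),[17,26),[16,25),[15,24),[14,23); WM=20; [8,17) fires=9 [9,18) fires=9 [10,19) fires=9 [11,20) fires=9
i=13 t=23 v=3: → [23,32),[22,31),[21,30),[20,29),[19,28),[18,27),[17,26),[16,25),[15,24); WM=21; [12,21) fires=9
i=14 t=25 v=4: → [25,34),[24,33),[23,32),[22,31),[21,30),[20,29),[19,28),[18,27),[17,26); WM=23; [13,22) fires=9 [14,23) fires=9
i=15 t=26 v=4: → [26,35),[25,34),[24,33),[23,32),[22,31),[21,30),[20,29),[19,28),[18,27); WM=24; [15,24) fires=9
i=16 t=35 v=8: → [35,44),[34,43),[33,42),[32,41),[31,40),[30,39),[29,38),[28,37),[27,36); WM=33; [16,25) fires=9 [17,26) fires=9 [18,27) fires=9 [19,28) fires=4 [20,29) fires=4 [21,30) fires=4 [22,31) fires=4 [23,32) fires=4 [24,33) fires=4
i=17 t=30 v=8: DROP (t<33-0); WM=33
i=18 t=27 v=4: DROP (t<33-0); WM=33

[0,9)=7 [1,10)=7 [2,11)=9 [3,12)=9 [4,13)=9 [5,14)=9 [6,15)=9 [7,16)=9 [8,17)=9 [9,18)=9 [10,19)=9 [11,20)=9 [12,21)=9 [13,22)=9 [14,23)=9 [15,24)=9 [16,25)=9 [17,26)=9 [18,27)=9 [19,28)=4 [20,29)=4 [21,30)=4 [22,31)=4 [23,32)=4 [24,33)=4 [25,34)=4 [26,35)=4 [27,36)=8 [28,37)=8 [29,38)=8 [30,39)=8 [31,40)=8 [32,41)=8 [33,42)=8 [34,43)=8 [35,44)=8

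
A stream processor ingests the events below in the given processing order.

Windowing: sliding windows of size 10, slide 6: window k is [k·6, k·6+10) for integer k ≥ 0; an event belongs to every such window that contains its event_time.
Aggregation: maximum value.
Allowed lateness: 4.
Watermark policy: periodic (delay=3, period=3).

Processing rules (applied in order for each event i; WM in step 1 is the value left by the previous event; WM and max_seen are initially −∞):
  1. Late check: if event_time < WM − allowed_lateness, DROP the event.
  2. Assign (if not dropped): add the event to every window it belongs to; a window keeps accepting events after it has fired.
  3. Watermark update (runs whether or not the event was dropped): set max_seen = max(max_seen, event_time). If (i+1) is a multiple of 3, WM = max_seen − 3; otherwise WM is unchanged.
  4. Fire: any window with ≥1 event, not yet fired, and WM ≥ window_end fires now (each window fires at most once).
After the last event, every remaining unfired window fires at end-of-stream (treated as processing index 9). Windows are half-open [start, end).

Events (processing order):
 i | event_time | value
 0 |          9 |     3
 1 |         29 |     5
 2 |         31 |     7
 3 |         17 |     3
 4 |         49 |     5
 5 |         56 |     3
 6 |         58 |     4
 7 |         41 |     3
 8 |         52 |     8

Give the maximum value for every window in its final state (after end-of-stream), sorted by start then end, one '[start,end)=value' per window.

[0,10)=3 [6,16)=3 [24,34)=7 [30,40)=7 [42,52)=5 [48,58)=8 [54,64)=4

i=0 t=9 v=3: → [6,16),[0,10); WM=−∞
i=1 t=29 v=5: → [24,34); WM=−∞
i=2 t=31 v=7: → [30,40),[24,34); WM=28; [0,10) fires=3 [6,16) fires=3
i=3 t=17 v=3: DROP (t<28-4); WM=28
i=4 t=49 v=5: → [48,58),[42,52); WM=28
i=5 t=56 v=3: → [54,64),[48,58); WM=53; [24,34) fires=7 [30,40) fires=7 [42,52) fires=5
i=6 t=58 v=4: → [54,64); WM=53
i=7 t=41 v=3: DROP (t<53-4); WM=53
i=8 t=52 v=8: → [48,58); WM=55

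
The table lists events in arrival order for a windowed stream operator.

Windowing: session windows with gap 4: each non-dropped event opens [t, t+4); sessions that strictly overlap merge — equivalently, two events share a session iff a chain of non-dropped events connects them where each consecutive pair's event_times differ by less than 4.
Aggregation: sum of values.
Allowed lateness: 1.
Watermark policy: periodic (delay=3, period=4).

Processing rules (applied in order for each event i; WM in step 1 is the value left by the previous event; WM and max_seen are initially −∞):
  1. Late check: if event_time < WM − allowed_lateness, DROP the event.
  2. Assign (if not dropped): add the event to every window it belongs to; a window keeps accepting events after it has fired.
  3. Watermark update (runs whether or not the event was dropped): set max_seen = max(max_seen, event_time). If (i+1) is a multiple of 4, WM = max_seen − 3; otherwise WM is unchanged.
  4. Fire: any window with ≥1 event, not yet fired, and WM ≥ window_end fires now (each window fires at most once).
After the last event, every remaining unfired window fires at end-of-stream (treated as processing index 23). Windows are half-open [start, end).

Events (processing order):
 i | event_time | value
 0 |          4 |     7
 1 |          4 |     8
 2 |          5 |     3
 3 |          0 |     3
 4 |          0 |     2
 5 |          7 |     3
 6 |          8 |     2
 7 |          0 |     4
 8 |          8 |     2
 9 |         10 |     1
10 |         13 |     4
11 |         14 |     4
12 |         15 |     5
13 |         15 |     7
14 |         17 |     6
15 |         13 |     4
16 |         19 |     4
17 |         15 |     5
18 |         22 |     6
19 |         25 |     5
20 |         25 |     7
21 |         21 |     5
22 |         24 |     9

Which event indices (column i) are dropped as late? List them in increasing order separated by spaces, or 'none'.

i=0 t=4 v=7: → [4,8); WM=−∞
i=1 t=4 v=8: → [4,8); WM=−∞
i=2 t=5 v=3: → [4,9); WM=−∞
i=3 t=0 v=3: → [0,4); WM=2
i=4 t=0 v=2: DROP (t<2-1); WM=2
i=5 t=7 v=3: → [4,11); WM=2
i=6 t=8 v=2: → [4,12); WM=2
i=7 t=0 v=4: DROP (t<2-1); WM=5
i=8 t=8 v=2: → [4,12); WM=5
i=9 t=10 v=1: → [4,14); WM=5
i=10 t=13 v=4: → [4,17); WM=5
i=11 t=14 v=4: → [4,18); WM=11
i=12 t=15 v=5: → [4,19); WM=11
i=13 t=15 v=7: → [4,19); WM=11
i=14 t=17 v=6: → [4,21); WM=11
i=15 t=13 v=4: → [4,21); WM=14
i=16 t=19 v=4: → [4,23); WM=14
i=17 t=15 v=5: → [4,23); WM=14
i=18 t=22 v=6: → [4,26); WM=14
i=19 t=25 v=5: → [4,29); WM=22
i=20 t=25 v=7: → [4,29); WM=22
i=21 t=21 v=5: → [4,29); WM=22
i=22 t=24 v=9: → [4,29); WM=22

4 7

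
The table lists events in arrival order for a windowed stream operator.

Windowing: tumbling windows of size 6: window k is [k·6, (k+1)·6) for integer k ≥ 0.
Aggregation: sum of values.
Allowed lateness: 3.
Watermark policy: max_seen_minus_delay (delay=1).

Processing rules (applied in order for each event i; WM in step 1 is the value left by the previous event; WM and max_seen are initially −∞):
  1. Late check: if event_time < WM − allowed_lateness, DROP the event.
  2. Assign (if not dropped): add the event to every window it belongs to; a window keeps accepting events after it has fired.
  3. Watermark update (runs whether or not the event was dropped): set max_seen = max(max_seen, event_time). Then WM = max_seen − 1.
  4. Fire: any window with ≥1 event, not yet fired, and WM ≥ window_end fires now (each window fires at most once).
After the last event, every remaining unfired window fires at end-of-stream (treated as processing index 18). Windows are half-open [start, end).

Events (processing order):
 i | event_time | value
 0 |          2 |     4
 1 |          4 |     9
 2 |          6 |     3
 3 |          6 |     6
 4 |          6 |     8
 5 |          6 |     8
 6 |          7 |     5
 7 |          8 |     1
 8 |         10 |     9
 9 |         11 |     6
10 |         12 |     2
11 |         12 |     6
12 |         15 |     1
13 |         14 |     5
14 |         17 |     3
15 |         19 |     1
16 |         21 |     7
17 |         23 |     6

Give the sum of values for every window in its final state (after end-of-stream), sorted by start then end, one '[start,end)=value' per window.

[0,6)=13 [6,12)=46 [12,18)=17 [18,24)=14

i=0 t=2 v=4: → [0,6); WM=1
i=1 t=4 v=9: → [0,6); WM=3
i=2 t=6 v=3: → [6,12); WM=5
i=3 t=6 v=6: → [6,12); WM=5
i=4 t=6 v=8: → [6,12); WM=5
i=5 t=6 v=8: → [6,12); WM=5
i=6 t=7 v=5: → [6,12); WM=6; [0,6) fires=13
i=7 t=8 v=1: → [6,12); WM=7
i=8 t=10 v=9: → [6,12); WM=9
i=9 t=11 v=6: → [6,12); WM=10
i=10 t=12 v=2: → [12,18); WM=11
i=11 t=12 v=6: → [12,18); WM=11
i=12 t=15 v=1: → [12,18); WM=14; [6,12) fires=46
i=13 t=14 v=5: → [12,18); WM=14
i=14 t=17 v=3: → [12,18); WM=16
i=15 t=19 v=1: → [18,24); WM=18; [12,18) fires=17
i=16 t=21 v=7: → [18,24); WM=20
i=17 t=23 v=6: → [18,24); WM=22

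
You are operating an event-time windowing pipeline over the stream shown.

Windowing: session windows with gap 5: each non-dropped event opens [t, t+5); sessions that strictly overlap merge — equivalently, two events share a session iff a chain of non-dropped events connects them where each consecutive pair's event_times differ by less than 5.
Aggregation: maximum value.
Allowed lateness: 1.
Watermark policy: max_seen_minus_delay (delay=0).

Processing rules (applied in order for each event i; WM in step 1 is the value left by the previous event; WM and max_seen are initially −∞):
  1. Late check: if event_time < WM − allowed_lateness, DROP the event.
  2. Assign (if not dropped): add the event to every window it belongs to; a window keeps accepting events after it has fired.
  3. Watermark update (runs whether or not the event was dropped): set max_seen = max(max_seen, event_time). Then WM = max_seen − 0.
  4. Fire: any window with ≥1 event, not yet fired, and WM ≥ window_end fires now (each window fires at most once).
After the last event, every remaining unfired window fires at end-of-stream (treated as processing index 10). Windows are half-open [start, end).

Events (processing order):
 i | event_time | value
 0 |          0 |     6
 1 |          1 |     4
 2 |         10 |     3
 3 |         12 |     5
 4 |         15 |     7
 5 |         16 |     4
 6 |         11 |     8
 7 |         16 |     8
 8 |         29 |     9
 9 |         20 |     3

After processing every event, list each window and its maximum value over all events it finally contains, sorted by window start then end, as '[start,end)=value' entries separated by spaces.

[0,6)=6 [10,21)=8 [29,34)=9

i=0 t=0 v=6: → [0,5); WM=0
i=1 t=1 v=4: → [0,6); WM=1
i=2 t=10 v=3: → [10,15); WM=10
i=3 t=12 v=5: → [10,17); WM=12
i=4 t=15 v=7: → [10,20); WM=15
i=5 t=16 v=4: → [10,21); WM=16
i=6 t=11 v=8: DROP (t<16-1); WM=16
i=7 t=16 v=8: → [10,21); WM=16
i=8 t=29 v=9: → [29,34); WM=29
i=9 t=20 v=3: DROP (t<29-1); WM=29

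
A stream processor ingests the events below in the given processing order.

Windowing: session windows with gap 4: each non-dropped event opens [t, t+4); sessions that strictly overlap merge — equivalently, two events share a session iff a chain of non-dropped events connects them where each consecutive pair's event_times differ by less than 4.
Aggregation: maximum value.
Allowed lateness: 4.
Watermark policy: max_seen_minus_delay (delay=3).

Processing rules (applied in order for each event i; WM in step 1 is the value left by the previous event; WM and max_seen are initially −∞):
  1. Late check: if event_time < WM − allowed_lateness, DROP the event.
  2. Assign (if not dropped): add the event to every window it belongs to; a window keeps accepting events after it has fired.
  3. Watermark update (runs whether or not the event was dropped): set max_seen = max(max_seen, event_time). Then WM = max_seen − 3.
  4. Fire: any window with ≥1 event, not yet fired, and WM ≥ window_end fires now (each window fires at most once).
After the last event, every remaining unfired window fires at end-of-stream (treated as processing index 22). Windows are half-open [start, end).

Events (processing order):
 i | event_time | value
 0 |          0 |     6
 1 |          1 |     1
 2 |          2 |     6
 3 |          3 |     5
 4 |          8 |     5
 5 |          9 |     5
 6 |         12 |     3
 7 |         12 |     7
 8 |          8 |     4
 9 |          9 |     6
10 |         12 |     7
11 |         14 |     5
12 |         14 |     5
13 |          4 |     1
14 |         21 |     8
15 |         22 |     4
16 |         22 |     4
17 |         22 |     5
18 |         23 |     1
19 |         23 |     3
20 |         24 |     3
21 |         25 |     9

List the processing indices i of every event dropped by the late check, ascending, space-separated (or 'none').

13

i=0 t=0 v=6: → [0,4); WM=-3
i=1 t=1 v=1: → [0,5); WM=-2
i=2 t=2 v=6: → [0,6); WM=-1
i=3 t=3 v=5: → [0,7); WM=0
i=4 t=8 v=5: → [8,12); WM=5
i=5 t=9 v=5: → [8,13); WM=6
i=6 t=12 v=3: → [8,16); WM=9
i=7 t=12 v=7: → [8,16); WM=9
i=8 t=8 v=4: → [8,16); WM=9
i=9 t=9 v=6: → [8,16); WM=9
i=10 t=12 v=7: → [8,16); WM=9
i=11 t=14 v=5: → [8,18); WM=11
i=12 t=14 v=5: → [8,18); WM=11
i=13 t=4 v=1: DROP (t<11-4); WM=11
i=14 t=21 v=8: → [21,25); WM=18
i=15 t=22 v=4: → [21,26); WM=19
i=16 t=22 v=4: → [21,26); WM=19
i=17 t=22 v=5: → [21,26); WM=19
i=18 t=23 v=1: → [21,27); WM=20
i=19 t=23 v=3: → [21,27); WM=20
i=20 t=24 v=3: → [21,28); WM=21
i=21 t=25 v=9: → [21,29); WM=22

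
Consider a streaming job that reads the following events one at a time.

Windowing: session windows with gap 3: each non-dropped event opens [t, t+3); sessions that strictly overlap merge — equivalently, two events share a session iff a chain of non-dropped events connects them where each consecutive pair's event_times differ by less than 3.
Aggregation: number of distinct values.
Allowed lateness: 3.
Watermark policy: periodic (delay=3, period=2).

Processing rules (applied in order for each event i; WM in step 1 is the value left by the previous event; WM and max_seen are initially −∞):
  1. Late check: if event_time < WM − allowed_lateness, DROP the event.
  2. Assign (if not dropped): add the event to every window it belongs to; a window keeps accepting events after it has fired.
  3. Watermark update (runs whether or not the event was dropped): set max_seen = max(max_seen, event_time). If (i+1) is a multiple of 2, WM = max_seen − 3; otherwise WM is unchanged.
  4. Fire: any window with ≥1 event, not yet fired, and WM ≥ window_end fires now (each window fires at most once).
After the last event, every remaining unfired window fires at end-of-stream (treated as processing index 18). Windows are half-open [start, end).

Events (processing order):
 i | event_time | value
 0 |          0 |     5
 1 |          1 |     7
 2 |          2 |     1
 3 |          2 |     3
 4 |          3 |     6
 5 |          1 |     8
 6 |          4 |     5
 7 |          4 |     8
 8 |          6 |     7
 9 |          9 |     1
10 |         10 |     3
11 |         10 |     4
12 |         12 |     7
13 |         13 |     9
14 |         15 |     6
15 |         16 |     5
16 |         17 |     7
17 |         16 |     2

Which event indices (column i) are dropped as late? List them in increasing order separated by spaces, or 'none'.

none

i=0 t=0 v=5: → [0,3); WM=−∞
i=1 t=1 v=7: → [0,4); WM=-2
i=2 t=2 v=1: → [0,5); WM=-2
i=3 t=2 v=3: → [0,5); WM=-1
i=4 t=3 v=6: → [0,6); WM=-1
i=5 t=1 v=8: → [0,6); WM=0
i=6 t=4 v=5: → [0,7); WM=0
i=7 t=4 v=8: → [0,7); WM=1
i=8 t=6 v=7: → [0,9); WM=1
i=9 t=9 v=1: → [9,12); WM=6
i=10 t=10 v=3: → [9,13); WM=6
i=11 t=10 v=4: → [9,13); WM=7
i=12 t=12 v=7: → [9,15); WM=7
i=13 t=13 v=9: → [9,16); WM=10
i=14 t=15 v=6: → [9,18); WM=10
i=15 t=16 v=5: → [9,19); WM=13
i=16 t=17 v=7: → [9,20); WM=13
i=17 t=16 v=2: → [9,20); WM=14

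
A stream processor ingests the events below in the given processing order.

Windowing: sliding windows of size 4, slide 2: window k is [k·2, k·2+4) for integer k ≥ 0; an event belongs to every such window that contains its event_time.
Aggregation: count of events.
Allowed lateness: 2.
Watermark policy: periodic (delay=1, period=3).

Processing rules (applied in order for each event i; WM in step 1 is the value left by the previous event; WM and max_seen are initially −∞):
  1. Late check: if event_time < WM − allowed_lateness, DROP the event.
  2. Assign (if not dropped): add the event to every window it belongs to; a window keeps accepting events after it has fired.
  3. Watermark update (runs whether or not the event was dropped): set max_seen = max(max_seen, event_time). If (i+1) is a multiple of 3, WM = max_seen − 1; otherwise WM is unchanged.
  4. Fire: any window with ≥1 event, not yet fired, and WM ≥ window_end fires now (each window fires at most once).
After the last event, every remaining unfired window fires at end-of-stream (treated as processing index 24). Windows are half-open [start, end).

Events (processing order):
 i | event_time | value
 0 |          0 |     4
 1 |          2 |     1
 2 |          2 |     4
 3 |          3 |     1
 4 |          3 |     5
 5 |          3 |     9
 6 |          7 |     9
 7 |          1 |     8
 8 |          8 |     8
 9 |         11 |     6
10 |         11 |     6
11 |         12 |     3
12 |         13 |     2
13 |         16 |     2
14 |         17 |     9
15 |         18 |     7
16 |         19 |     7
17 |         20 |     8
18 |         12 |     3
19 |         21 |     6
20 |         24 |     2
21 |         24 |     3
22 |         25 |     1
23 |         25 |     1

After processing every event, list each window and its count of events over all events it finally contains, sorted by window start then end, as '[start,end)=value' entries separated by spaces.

[0,4)=7 [2,6)=5 [4,8)=1 [6,10)=2 [8,12)=3 [10,14)=4 [12,16)=2 [14,18)=2 [16,20)=4 [18,22)=4 [20,24)=2 [22,26)=4 [24,28)=4

i=0 t=0 v=4: → [0,4); WM=−∞
i=1 t=2 v=1: → [2,6),[0,4); WM=−∞
i=2 t=2 v=4: → [2,6),[0,4); WM=1
i=3 t=3 v=1: → [2,6),[0,4); WM=1
i=4 t=3 v=5: → [2,6),[0,4); WM=1
i=5 t=3 v=9: → [2,6),[0,4); WM=2
i=6 t=7 v=9: → [6,10),[4,8); WM=2
i=7 t=1 v=8: → [0,4); WM=2
i=8 t=8 v=8: → [8,12),[6,10); WM=7; [0,4) fires=7 [2,6) fires=5
i=9 t=11 v=6: → [10,14),[8,12); WM=7
i=10 t=11 v=6: → [10,14),[8,12); WM=7
i=11 t=12 v=3: → [12,16),[10,14); WM=11; [4,8) fires=1 [6,10) fires=2
i=12 t=13 v=2: → [12,16),[10,14); WM=11
i=13 t=16 v=2: → [16,20),[14,18); WM=11
i=14 t=17 v=9: → [16,20),[14,18); WM=16; [8,12) fires=3 [10,14) fires=4 [12,16) fires=2
i=15 t=18 v=7: → [18,22),[16,20); WM=16
i=16 t=19 v=7: → [18,22),[16,20); WM=16
i=17 t=20 v=8: → [20,24),[18,22); WM=19; [14,18) fires=2
i=18 t=12 v=3: DROP (t<19-2); WM=19
i=19 t=21 v=6: → [20,24),[18,22); WM=19
i=20 t=24 v=2: → [24,28),[22,26); WM=23; [16,20) fires=4 [18,22) fires=4
i=21 t=24 v=3: → [24,28),[22,26); WM=23
i=22 t=25 v=1: → [24,28),[22,26); WM=23
i=23 t=25 v=1: → [24,28),[22,26); WM=24; [20,24) fires=2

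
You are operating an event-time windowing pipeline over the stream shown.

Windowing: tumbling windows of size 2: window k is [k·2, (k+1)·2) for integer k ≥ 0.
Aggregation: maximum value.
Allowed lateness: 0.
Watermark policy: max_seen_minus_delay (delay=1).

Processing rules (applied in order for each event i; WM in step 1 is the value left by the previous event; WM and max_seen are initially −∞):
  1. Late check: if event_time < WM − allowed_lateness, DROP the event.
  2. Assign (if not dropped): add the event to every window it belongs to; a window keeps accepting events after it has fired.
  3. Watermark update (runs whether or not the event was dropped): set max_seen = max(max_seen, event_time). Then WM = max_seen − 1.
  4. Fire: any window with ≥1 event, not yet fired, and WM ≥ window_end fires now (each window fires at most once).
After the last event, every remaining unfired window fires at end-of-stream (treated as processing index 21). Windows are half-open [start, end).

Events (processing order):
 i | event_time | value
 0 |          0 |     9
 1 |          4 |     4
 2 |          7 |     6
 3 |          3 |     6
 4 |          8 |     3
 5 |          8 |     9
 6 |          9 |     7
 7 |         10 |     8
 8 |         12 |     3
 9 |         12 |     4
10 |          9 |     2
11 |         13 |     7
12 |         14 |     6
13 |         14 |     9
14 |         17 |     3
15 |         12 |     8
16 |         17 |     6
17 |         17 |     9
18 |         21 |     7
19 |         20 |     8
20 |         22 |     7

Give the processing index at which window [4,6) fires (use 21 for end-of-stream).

i=0 t=0 v=9: → [0,2); WM=-1
i=1 t=4 v=4: → [4,6); WM=3; [0,2) fires=9
i=2 t=7 v=6: → [6,8); WM=6; [4,6) fires=4
i=3 t=3 v=6: DROP (t<6-0); WM=6
i=4 t=8 v=3: → [8,10); WM=7
i=5 t=8 v=9: → [8,10); WM=7
i=6 t=9 v=7: → [8,10); WM=8; [6,8) fires=6
i=7 t=10 v=8: → [10,12); WM=9
i=8 t=12 v=3: → [12,14); WM=11; [8,10) fires=9
i=9 t=12 v=4: → [12,14); WM=11
i=10 t=9 v=2: DROP (t<11-0); WM=11
i=11 t=13 v=7: → [12,14); WM=12; [10,12) fires=8
i=12 t=14 v=6: → [14,16); WM=13
i=13 t=14 v=9: → [14,16); WM=13
i=14 t=17 v=3: → [16,18); WM=16; [12,14) fires=7 [14,16) fires=9
i=15 t=12 v=8: DROP (t<16-0); WM=16
i=16 t=17 v=6: → [16,18); WM=16
i=17 t=17 v=9: → [16,18); WM=16
i=18 t=21 v=7: → [20,22); WM=20; [16,18) fires=9
i=19 t=20 v=8: → [20,22); WM=20
i=20 t=22 v=7: → [22,24); WM=21

2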